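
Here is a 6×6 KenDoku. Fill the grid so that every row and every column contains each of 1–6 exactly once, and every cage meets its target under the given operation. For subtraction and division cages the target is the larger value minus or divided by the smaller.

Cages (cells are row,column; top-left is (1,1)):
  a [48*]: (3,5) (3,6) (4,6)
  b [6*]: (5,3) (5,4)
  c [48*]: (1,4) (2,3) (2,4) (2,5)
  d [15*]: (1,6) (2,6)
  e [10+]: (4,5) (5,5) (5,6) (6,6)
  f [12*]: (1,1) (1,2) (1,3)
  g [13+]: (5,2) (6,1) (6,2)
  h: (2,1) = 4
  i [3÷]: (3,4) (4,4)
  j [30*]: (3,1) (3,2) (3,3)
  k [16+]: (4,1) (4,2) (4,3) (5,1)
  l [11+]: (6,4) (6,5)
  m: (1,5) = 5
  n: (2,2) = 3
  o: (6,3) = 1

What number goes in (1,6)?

M is a freebie; hence (1,5) = 5.
Row 1 now contains 5, so (1,6) = 3.
Cage h is a single given cell, which forces (2,1) = 4.
N is a freebie, leaving (2,2) = 3.
Column 6 now contains 3, which forces (2,6) = 5.
Cage o is a single given cell, so (6,3) = 1.
Column 5 now contains 5, leaving (6,5) = 6.
Cage c needs product 48, so (1,4) = 4.
Cage g needs sum 13, so (5,2) = 6.
6 is placed in row 6, so (6,4) = 5.
Cage g needs sum 13; hence (6,1) = 3.
Cage g has sum 13, so (6,2) = 4.
Row 6 already has 4; hence (6,6) = 2.
Cage a has product 48, leaving (3,5) = 2.
2 is placed in column 5, so (2,5) = 1.
Cage e needs sum 10, leaving (5,6) = 1.
Row 3 needs a 3, and only (3,4) is open for it.
Cage i's pair has quotient 3, leaving (4,4) = 1.
Cage b needs two cells with product 6, which forces (5,3) = 3.
Column 4 already has 3, leaving (5,4) = 2.
Row 5 now contains 3, so (5,5) = 4.
The 4 cells of cage c must have product 48, which forces (2,3) = 2.
Column 4 already has 2; hence (2,4) = 6.
Cage k needs sum 16, which forces (4,1) = 2.
The 4 cells of cage k must have sum 16, so (4,2) = 5.
Column 3 now contains 3, leaving (4,3) = 4.
4 is placed in column 5, which forces (4,5) = 3.
4 is placed in row 4, so (4,6) = 6.
Row 5 already has 2, so (5,1) = 5.
Cage f has product 12, which forces (1,1) = 1.
The 3 cells of cage f must have product 12, leaving (1,2) = 2.
Column 3 already has 2, which forces (1,3) = 6.
The 3 cells of cage j must have product 30, which forces (3,1) = 6.
Column 2 now contains 5, so (3,2) = 1.
Cage j has product 30, which forces (3,3) = 5.
6 is placed in column 6, leaving (3,6) = 4.
Completed grid: 1 2 6 4 5 3 / 4 3 2 6 1 5 / 6 1 5 3 2 4 / 2 5 4 1 3 6 / 5 6 3 2 4 1 / 3 4 1 5 6 2.

3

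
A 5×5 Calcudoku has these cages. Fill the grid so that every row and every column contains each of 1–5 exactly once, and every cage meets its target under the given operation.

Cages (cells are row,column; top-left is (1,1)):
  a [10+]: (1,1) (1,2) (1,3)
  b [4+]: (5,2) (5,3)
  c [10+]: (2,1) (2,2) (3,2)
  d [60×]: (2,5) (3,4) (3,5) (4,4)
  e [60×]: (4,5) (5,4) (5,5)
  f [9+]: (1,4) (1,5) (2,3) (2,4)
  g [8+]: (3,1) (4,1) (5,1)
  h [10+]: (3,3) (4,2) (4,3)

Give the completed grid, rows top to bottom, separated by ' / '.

3 5 2 4 1 / 4 2 3 1 5 / 1 4 5 3 2 / 5 1 4 2 3 / 2 3 1 5 4

The only place for 2 in row 5 is (5,1).
Cage e needs product 60, which forces (4,5) = 3.
The 4 cells of cage d must have product 60; hence (3,4) = 3.
The only place for 3 in row 1 is (1,1).
Column 1 already has 3, so (2,1) = 4.
In row 2, 3 can only go at (2,3), so (2,3) = 3.
Cage f needs sum 9; hence (1,4) = 4.
Cage f needs sum 9, leaving (1,5) = 1.
The 4 cells of cage f must have sum 9, leaving (2,4) = 1.
Cage b needs two cells with sum 4, leaving (5,2) = 3.
Column 3 already has 3, so (5,3) = 1.
4 is placed in column 4, so (5,4) = 5.
Row 5 now contains 5, leaving (5,5) = 4.
5 is placed in column 4, so (4,4) = 2.
Cage h has sum 10, so (4,2) = 1.
Cage c needs sum 10, so (2,2) = 2.
Row 2 already has 2, so (2,5) = 5.
Cage g needs sum 8; hence (3,1) = 1.
Column 2 already has 1, so (3,2) = 4.
Row 3 already has 4, so (3,3) = 5.
5 is placed in column 5; hence (3,5) = 2.
Row 4 now contains 1; hence (4,1) = 5.
Column 3 now contains 5, so (4,3) = 4.
Column 2 now contains 2, which forces (1,2) = 5.
Column 3 now contains 5, so (1,3) = 2.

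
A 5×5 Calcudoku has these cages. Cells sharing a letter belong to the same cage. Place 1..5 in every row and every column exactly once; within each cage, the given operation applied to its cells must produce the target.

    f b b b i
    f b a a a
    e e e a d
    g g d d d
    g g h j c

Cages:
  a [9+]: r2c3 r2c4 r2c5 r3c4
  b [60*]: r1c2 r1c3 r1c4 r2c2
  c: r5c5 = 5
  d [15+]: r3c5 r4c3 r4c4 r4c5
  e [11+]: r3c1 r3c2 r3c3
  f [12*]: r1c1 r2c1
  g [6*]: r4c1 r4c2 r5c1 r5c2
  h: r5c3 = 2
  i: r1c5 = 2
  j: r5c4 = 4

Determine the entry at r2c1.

I is a freebie, which forces r1c5 = 2.
Cage h is a single given cell, which forces r5c3 = 2.
Cage j is given, leaving r5c4 = 4.
Cage c is a single given cell, so r5c5 = 5.
Cage d needs sum 15, which forces r3c5 = 3.
Cage d has sum 15, which forces r4c5 = 4.
4 is placed in column 5, leaving r2c5 = 1.
Row 3 already has 3, so r3c4 = 1.
The only place for 2 in row 2 is r2c4.
The 4 cells of cage a must have sum 9, leaving r2c3 = 5.
5 is placed in column 3; hence r3c3 = 4.
5 is placed in column 3, so r4c3 = 3.
Row 4 already has 3, leaving r4c4 = 5.
The 4 cells of cage b must have product 60, so r1c2 = 5.
Column 3 already has 3; hence r1c3 = 1.
Column 4 now contains 5, leaving r1c4 = 3.
Cage b needs product 60, which forces r2c2 = 4.
Column 2 now contains 5, leaving r3c2 = 2.
Column 2 already has 2, which forces r4c2 = 1.
Column 2 now contains 1, which forces r5c2 = 3.
Row 1 now contains 3; hence r1c1 = 4.
4 is placed in row 2; hence r2c1 = 3.
Row 3 now contains 2; hence r3c1 = 5.
Row 4 already has 1; hence r4c1 = 2.
Row 5 already has 3, which forces r5c1 = 1.
Filled in: 4 5 1 3 2 / 3 4 5 2 1 / 5 2 4 1 3 / 2 1 3 5 4 / 1 3 2 4 5.

3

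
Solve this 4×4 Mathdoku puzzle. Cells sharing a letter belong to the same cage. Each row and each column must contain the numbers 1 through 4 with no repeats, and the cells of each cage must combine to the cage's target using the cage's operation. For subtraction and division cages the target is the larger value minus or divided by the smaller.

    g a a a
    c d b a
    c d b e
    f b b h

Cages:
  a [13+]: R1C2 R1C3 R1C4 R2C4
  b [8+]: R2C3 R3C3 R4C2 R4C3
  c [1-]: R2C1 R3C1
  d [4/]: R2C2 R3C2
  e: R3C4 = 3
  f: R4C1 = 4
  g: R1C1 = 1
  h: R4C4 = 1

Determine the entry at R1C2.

Cage g is a single given cell, so R1C1 = 1.
The 4 cells of cage a must have sum 13; hence R2C4 = 4.
E is a freebie, which forces R3C4 = 3.
F is a freebie, so R4C1 = 4.
Cage h is a single given cell, which forces R4C4 = 1.
Column 4 already has 3, which forces R1C4 = 2.
The two cells of cage c must have difference 1; hence R2C1 = 3.
Row 2 already has 4; hence R2C2 = 1.
Row 2 already has 1; hence R2C3 = 2.
4 is placed in column 1, so R3C1 = 2.
The two cells of cage d must have quotient 4, leaving R3C2 = 4.
Column 3 now contains 2; hence R3C3 = 1.
Row 4 already has 1, which forces R4C2 = 2.
Cage b has sum 8, which forces R4C3 = 3.
Column 2 already has 4; hence R1C2 = 3.
Column 3 now contains 3, so R1C3 = 4.
Filled in: 1 3 4 2 / 3 1 2 4 / 2 4 1 3 / 4 2 3 1.

3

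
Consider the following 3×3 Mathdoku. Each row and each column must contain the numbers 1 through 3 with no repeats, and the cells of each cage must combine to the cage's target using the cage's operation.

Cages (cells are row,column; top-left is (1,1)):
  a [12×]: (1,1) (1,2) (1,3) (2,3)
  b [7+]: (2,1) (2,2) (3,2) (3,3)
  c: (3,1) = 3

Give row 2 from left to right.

1 3 2

Cage a has product 12; hence (2,3) = 2.
Cage c is given, leaving (3,1) = 3.
Row 3 already has 3, leaving (3,3) = 1.
Column 3 now contains 1, leaving (1,3) = 3.
Column 1 now contains 3, so (2,1) = 1.
Cage b needs sum 7, which forces (2,2) = 3.
Row 3 already has 1, so (3,2) = 2.
1 is placed in column 1, which forces (1,1) = 2.
Column 2 already has 2, which forces (1,2) = 1.
The full grid is 2 1 3 / 1 3 2 / 3 2 1.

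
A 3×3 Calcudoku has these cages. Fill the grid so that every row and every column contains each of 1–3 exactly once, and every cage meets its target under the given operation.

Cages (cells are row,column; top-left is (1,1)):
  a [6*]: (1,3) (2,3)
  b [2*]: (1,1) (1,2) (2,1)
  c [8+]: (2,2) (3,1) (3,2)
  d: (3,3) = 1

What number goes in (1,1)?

2

Cage b has product 2, leaving (1,1) = 2.
Cage b has product 2, leaving (1,2) = 1.
Row 1 now contains 2, which forces (1,3) = 3.
Cage b has product 2, which forces (2,1) = 1.
Cage c needs sum 8, leaving (2,2) = 3.
3 is placed in column 3; hence (2,3) = 2.
The 3 cells of cage c must have sum 8, which forces (3,1) = 3.
Cage c needs sum 8; hence (3,2) = 2.
Cage d is given, leaving (3,3) = 1.
Completed grid: 2 1 3 / 1 3 2 / 3 2 1.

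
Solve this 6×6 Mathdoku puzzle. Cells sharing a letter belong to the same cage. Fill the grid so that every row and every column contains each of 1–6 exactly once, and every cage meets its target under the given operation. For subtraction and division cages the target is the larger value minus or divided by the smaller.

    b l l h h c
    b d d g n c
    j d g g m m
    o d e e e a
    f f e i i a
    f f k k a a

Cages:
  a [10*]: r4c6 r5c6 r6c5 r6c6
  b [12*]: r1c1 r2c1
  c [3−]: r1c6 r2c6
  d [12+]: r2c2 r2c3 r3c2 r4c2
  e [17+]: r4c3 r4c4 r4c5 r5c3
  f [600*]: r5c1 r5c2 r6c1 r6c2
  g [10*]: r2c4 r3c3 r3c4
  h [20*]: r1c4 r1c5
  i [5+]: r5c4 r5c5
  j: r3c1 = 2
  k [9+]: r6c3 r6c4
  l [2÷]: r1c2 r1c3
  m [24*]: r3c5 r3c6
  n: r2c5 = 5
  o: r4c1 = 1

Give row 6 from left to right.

Cage n is a single given cell, which forces r2c5 = 5.
Cage j is a single given cell, so r3c1 = 2.
Cage o is given, which forces r4c1 = 1.
The 4 cells of cage a must have product 10, so r6c5 = 1.
Cage h's pair has product 20; hence r1c4 = 5.
Column 5 now contains 5, leaving r1c5 = 4.
Cage g needs product 10, so r2c4 = 2.
5 is placed in column 4, so r3c4 = 1.
Column 5 already has 4, which forces r3c5 = 6.
Row 3 now contains 6, leaving r3c6 = 4.
Column 4 already has 1, leaving r5c4 = 3.
Row 5 already has 3, leaving r5c5 = 2.
The 4 cells of cage a must have product 10; hence r5c6 = 1.
4 is placed in row 1, so r1c1 = 3.
Row 1 already has 3, so r1c6 = 6.
The two cells of cage b must have product 12, which forces r2c1 = 4.
6 is placed in column 6, which forces r2c6 = 3.
Row 3 already has 1, so r3c3 = 5.
Column 5 now contains 2; hence r4c5 = 3.
5 is placed in column 3, which forces r6c3 = 3.
5 is placed in row 3; hence r3c2 = 3.
The 4 cells of cage d must have sum 12; hence r4c2 = 2.
Row 4 already has 2, so r4c3 = 6.
Row 4 now contains 6, leaving r4c4 = 4.
Row 4 already has 2; hence r4c6 = 5.
6 is placed in column 3, which forces r5c3 = 4.
Cage k's pair has sum 9, leaving r6c4 = 6.
Column 6 now contains 5, which forces r6c6 = 2.
Column 2 now contains 2, which forces r1c2 = 1.
Cage l needs two cells with quotient 2, leaving r1c3 = 2.
The 4 cells of cage d must have sum 12, which forces r2c2 = 6.
6 is placed in column 3, leaving r2c3 = 1.
Cage f has product 600, which forces r5c1 = 6.
Row 5 now contains 4; hence r5c2 = 5.
6 is placed in row 6, which forces r6c1 = 5.
Cage f has product 600, leaving r6c2 = 4.
Completed grid: 3 1 2 5 4 6 / 4 6 1 2 5 3 / 2 3 5 1 6 4 / 1 2 6 4 3 5 / 6 5 4 3 2 1 / 5 4 3 6 1 2.

5 4 3 6 1 2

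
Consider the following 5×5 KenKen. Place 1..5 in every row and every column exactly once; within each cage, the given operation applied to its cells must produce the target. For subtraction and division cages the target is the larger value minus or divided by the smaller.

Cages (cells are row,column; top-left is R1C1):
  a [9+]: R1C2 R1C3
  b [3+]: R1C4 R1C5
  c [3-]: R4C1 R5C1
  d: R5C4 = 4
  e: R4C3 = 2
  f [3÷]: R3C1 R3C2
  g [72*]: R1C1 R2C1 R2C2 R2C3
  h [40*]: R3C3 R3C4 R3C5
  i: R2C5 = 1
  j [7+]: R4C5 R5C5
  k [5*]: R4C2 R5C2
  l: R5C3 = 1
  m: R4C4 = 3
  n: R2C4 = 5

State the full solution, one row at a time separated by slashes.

Cage g has product 72, so R1C1 = 3.
Cage n is given; hence R2C4 = 5.
Cage i is a single given cell, which forces R2C5 = 1.
Column 1 now contains 3, leaving R3C1 = 1.
1 is placed in row 3; hence R3C2 = 3.
Cage e is a single given cell; hence R4C3 = 2.
Cage m is a single given cell, which forces R4C4 = 3.
Cage l is given; hence R5C3 = 1.
Cage d is given, leaving R5C4 = 4.
The two cells of cage b must have sum 3, leaving R1C4 = 1.
Column 5 already has 1, which forces R1C5 = 2.
The 4 cells of cage g must have product 72, so R2C3 = 3.
Column 4 now contains 4, leaving R3C4 = 2.
The two cells of cage c must have difference 3, which forces R4C1 = 5.
Cage k needs two cells with product 5; hence R4C2 = 1.
Row 4 already has 5, so R4C5 = 4.
Cage c needs two cells with difference 3, which forces R5C1 = 2.
Row 5 already has 1, leaving R5C2 = 5.
Column 5 already has 2, so R5C5 = 3.
5 is placed in column 2, leaving R1C2 = 4.
The two cells of cage a must have sum 9, which forces R1C3 = 5.
2 is placed in column 1, leaving R2C1 = 4.
Cage g needs product 72, which forces R2C2 = 2.
Cage h needs product 40, so R3C3 = 4.
Column 5 now contains 4, leaving R3C5 = 5.

3 4 5 1 2 / 4 2 3 5 1 / 1 3 4 2 5 / 5 1 2 3 4 / 2 5 1 4 3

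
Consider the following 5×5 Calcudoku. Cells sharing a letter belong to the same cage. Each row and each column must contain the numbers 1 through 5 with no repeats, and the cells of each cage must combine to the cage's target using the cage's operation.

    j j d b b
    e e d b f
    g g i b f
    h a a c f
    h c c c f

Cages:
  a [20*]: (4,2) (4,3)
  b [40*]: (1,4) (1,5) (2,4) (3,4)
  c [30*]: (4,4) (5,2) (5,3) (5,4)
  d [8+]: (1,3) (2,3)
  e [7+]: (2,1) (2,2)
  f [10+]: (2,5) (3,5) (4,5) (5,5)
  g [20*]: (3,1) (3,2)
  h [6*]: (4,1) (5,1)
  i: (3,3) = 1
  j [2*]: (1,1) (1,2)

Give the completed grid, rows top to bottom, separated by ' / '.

1 2 3 4 5 / 4 3 5 1 2 / 5 4 1 2 3 / 2 5 4 3 1 / 3 1 2 5 4

I is a freebie; hence (3,3) = 1.
The only place for 3 in row 1 is (1,3).
Column 3 already has 3, which forces (2,3) = 5.
Column 3 already has 5, leaving (4,3) = 4.
Column 3 already has 5, so (5,3) = 2.
Cage h needs two cells with product 6; hence (4,1) = 2.
Row 4 already has 4, so (4,2) = 5.
2 is placed in row 5, leaving (5,1) = 3.
Row 5 now contains 3, so (5,2) = 1.
Row 5 already has 1, which forces (5,4) = 5.
Row 5 already has 1, so (5,5) = 4.
Column 1 already has 2, leaving (1,1) = 1.
Column 2 now contains 1, leaving (1,2) = 2.
Row 1 already has 2, so (1,4) = 4.
The 4 cells of cage b must have product 40, which forces (1,5) = 5.
Column 1 now contains 3, which forces (2,1) = 4.
Cage e needs two cells with sum 7; hence (2,2) = 3.
The two cells of cage g must have product 20; hence (3,1) = 5.
Column 2 now contains 5, leaving (3,2) = 4.
Column 4 now contains 4, which forces (3,4) = 2.
Row 3 already has 2, which forces (3,5) = 3.
Cage c has product 30, so (4,4) = 3.
Column 5 now contains 3; hence (4,5) = 1.
Column 4 now contains 2; hence (2,4) = 1.
Column 5 already has 1, so (2,5) = 2.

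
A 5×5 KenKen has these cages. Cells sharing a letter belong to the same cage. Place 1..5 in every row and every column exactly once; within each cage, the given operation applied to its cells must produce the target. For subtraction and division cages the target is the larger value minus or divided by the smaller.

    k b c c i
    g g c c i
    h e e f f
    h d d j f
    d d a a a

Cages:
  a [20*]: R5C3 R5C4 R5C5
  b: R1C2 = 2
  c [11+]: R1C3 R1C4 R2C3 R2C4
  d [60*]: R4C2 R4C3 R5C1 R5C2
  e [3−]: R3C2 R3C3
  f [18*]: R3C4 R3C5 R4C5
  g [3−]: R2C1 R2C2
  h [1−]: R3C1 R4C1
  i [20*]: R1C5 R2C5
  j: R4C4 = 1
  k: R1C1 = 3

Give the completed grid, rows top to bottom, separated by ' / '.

Cage k is given, which forces R1C1 = 3.
B is a freebie, so R1C2 = 2.
The 3 cells of cage f must have product 18, so R3C4 = 3.
Cage f has product 18, leaving R3C5 = 2.
Cage j is given; hence R4C4 = 1.
Cage f has product 18, which forces R4C5 = 3.
Cage c needs sum 11, leaving R1C3 = 1.
Cage c needs sum 11, leaving R2C4 = 2.
Column 3 now contains 1; hence R3C3 = 4.
Cage d needs product 60, so R5C2 = 3.
Column 3 already has 4, so R5C3 = 5.
Row 5 now contains 5; hence R5C4 = 4.
Row 5 already has 4, leaving R5C5 = 1.
4 is placed in column 4; hence R1C4 = 5.
Row 1 now contains 5; hence R1C5 = 4.
Column 3 already has 4, leaving R2C3 = 3.
Column 5 now contains 4, which forces R2C5 = 5.
Row 3 now contains 4, so R3C2 = 1.
The 4 cells of cage d must have product 60, so R4C2 = 5.
Column 3 already has 5, which forces R4C3 = 2.
Row 5 already has 1; hence R5C1 = 2.
The two cells of cage g must have difference 3; hence R2C1 = 1.
Column 2 now contains 1, leaving R2C2 = 4.
Row 3 already has 1; hence R3C1 = 5.
Row 4 now contains 2, leaving R4C1 = 4.

3 2 1 5 4 / 1 4 3 2 5 / 5 1 4 3 2 / 4 5 2 1 3 / 2 3 5 4 1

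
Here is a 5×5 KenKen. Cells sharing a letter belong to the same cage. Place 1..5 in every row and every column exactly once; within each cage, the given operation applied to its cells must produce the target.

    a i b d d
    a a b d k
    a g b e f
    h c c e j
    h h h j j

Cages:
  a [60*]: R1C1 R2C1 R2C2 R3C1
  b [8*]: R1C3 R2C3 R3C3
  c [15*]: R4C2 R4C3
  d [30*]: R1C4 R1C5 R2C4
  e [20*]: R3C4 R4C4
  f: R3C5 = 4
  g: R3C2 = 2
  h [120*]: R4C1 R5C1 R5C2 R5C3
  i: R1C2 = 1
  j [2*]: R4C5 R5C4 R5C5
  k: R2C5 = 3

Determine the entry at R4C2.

I is a freebie, leaving R1C2 = 1.
K is a freebie, so R2C5 = 3.
Cage g is given, so R3C2 = 2.
Cage f is a single given cell, leaving R3C5 = 4.
Cage j has product 2; hence R4C5 = 1.
Cage j needs product 2, which forces R5C4 = 1.
Cage j needs product 2, leaving R5C5 = 2.
Cage d has product 30, which forces R1C4 = 3.
Column 5 already has 2; hence R1C5 = 5.
Cage d needs product 30, which forces R2C4 = 2.
Row 3 already has 4; hence R3C3 = 1.
Row 3 already has 4, leaving R3C4 = 5.
Cage h needs product 120, which forces R4C1 = 2.
Cage e needs two cells with product 20; hence R4C4 = 4.
Row 1 already has 5, leaving R1C1 = 4.
Cage b has product 8, leaving R1C3 = 2.
The 4 cells of cage a must have product 60; hence R2C1 = 1.
The 4 cells of cage a must have product 60, leaving R2C2 = 5.
Row 2 already has 2, so R2C3 = 4.
Row 3 already has 5, which forces R3C1 = 3.
Column 2 already has 5, so R4C2 = 3.
Row 4 now contains 3; hence R4C3 = 5.
3 is placed in column 1, which forces R5C1 = 5.
Column 2 now contains 3, leaving R5C2 = 4.
5 is placed in column 3, which forces R5C3 = 3.
Filled in: 4 1 2 3 5 / 1 5 4 2 3 / 3 2 1 5 4 / 2 3 5 4 1 / 5 4 3 1 2.

3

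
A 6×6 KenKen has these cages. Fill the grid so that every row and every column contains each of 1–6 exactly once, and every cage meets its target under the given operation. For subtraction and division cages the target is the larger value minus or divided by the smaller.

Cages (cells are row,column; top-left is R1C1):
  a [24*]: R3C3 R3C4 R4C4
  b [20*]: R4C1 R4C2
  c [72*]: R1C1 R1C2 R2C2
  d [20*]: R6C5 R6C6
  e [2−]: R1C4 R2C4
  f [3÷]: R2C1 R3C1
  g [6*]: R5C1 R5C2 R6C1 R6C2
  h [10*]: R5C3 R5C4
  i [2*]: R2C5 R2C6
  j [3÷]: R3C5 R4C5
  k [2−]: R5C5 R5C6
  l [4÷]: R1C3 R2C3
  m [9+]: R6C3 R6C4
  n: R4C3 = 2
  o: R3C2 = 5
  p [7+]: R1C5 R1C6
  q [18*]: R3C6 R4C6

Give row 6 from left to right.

1 2 3 6 4 5

Cage o is given; hence R3C2 = 5.
5 is placed in column 2, so R4C2 = 4.
Cage n is given, so R4C3 = 2.
Column 3 now contains 2, so R5C3 = 5.
Row 5 already has 5, leaving R5C4 = 2.
Row 4 now contains 4, leaving R4C1 = 5.
Row 2 needs a 5, and only R2C4 is open for it.
Cage e's pair has difference 2; hence R1C4 = 3.
Column 4 already has 3, leaving R6C4 = 6.
Cage a needs product 24, so R3C3 = 6.
The 3 cells of cage a must have product 24, which forces R3C4 = 4.
Row 3 already has 6, leaving R3C6 = 3.
Column 4 already has 6, which forces R4C4 = 1.
3 is placed in column 6, so R4C6 = 6.
Row 6 already has 6, which forces R6C3 = 3.
Cage j's pair has quotient 3; hence R3C5 = 1.
6 is placed in row 4; hence R4C5 = 3.
3 is placed in column 5, so R5C5 = 6.
Cage f's pair has quotient 3, leaving R2C1 = 6.
6 is placed in row 2, leaving R2C2 = 3.
Column 5 now contains 1; hence R2C5 = 2.
The two cells of cage i must have product 2, which forces R2C6 = 1.
1 is placed in row 3, which forces R3C1 = 2.
Column 2 now contains 3, which forces R5C2 = 1.
The two cells of cage k must have difference 2, which forces R5C6 = 4.
Column 1 now contains 2, leaving R6C1 = 1.
1 is placed in column 2, which forces R6C2 = 2.
4 is placed in column 6, leaving R6C6 = 5.
Column 1 already has 6, leaving R1C1 = 4.
Column 2 now contains 2, leaving R1C2 = 6.
Cage l needs two cells with quotient 4, which forces R1C3 = 1.
Column 5 now contains 2; hence R1C5 = 5.
Column 6 already has 5, leaving R1C6 = 2.
Row 2 now contains 1, so R2C3 = 4.
Row 5 already has 1; hence R5C1 = 3.
5 is placed in row 6, which forces R6C5 = 4.
Completed grid: 4 6 1 3 5 2 / 6 3 4 5 2 1 / 2 5 6 4 1 3 / 5 4 2 1 3 6 / 3 1 5 2 6 4 / 1 2 3 6 4 5.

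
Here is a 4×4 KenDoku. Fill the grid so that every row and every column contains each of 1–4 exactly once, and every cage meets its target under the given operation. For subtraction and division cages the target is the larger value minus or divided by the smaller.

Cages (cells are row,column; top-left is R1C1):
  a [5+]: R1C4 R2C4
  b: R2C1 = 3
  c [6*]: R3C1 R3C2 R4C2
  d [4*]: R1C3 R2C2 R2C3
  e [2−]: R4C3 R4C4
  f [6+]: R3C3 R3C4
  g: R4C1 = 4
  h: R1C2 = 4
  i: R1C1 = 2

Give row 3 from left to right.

1 3 2 4

Cage i is given, so R1C1 = 2.
H is a freebie, so R1C2 = 4.
2 is placed in row 1, leaving R1C3 = 1.
Row 1 already has 1, which forces R1C4 = 3.
Cage b is a single given cell, leaving R2C1 = 3.
Column 3 now contains 1, leaving R2C3 = 4.
Column 1 now contains 3; hence R3C1 = 1.
Column 3 already has 4, leaving R3C3 = 2.
Row 3 already has 2; hence R3C4 = 4.
Cage g is a single given cell; hence R4C1 = 4.
2 is placed in column 3, which forces R4C3 = 3.
Cage d has product 4, so R2C2 = 1.
The two cells of cage a must have sum 5, so R2C4 = 2.
Row 3 already has 2, leaving R3C2 = 3.
The 3 cells of cage c must have product 6, so R4C2 = 2.
The two cells of cage e must have difference 2, so R4C4 = 1.
Filled in: 2 4 1 3 / 3 1 4 2 / 1 3 2 4 / 4 2 3 1.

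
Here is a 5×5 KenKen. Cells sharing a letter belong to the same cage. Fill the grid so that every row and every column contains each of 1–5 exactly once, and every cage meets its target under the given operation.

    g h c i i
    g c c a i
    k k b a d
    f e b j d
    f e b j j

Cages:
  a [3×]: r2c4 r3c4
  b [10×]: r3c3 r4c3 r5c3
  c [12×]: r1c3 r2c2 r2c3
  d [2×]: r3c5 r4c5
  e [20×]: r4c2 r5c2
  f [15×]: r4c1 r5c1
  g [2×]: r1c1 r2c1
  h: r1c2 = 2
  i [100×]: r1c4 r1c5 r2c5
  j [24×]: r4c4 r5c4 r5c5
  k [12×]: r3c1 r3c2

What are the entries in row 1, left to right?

1 2 3 5 4

H is a freebie; hence r1c2 = 2.
Cage i has product 100, which forces r1c4 = 5.
Cage i has product 100; hence r1c5 = 4.
Cage i has product 100, so r2c5 = 5.
2 is placed in row 1, which forces r1c1 = 1.
Row 1 already has 1, which forces r1c3 = 3.
Cage g needs two cells with product 2; hence r2c1 = 2.
Row 2 needs a 3, and only r2c4 is open for it.
Column 4 now contains 3, so r3c4 = 1.
Row 3 now contains 1; hence r3c5 = 2.
2 is placed in column 5, leaving r4c5 = 1.
Cage j needs product 24, leaving r5c5 = 3.
2 is placed in row 3; hence r3c3 = 5.
The two cells of cage f must have product 15, leaving r4c1 = 3.
The 3 cells of cage b must have product 10; hence r4c3 = 2.
Row 4 already has 2, so r4c4 = 4.
Row 5 already has 3; hence r5c1 = 5.
Row 5 already has 5, so r5c2 = 4.
Cage b needs product 10, so r5c3 = 1.
Column 4 already has 4, leaving r5c4 = 2.
Column 2 already has 4, leaving r2c2 = 1.
1 is placed in column 3; hence r2c3 = 4.
3 is placed in column 1, so r3c1 = 4.
Column 2 already has 4, leaving r3c2 = 3.
Row 4 already has 4; hence r4c2 = 5.
Completed grid: 1 2 3 5 4 / 2 1 4 3 5 / 4 3 5 1 2 / 3 5 2 4 1 / 5 4 1 2 3.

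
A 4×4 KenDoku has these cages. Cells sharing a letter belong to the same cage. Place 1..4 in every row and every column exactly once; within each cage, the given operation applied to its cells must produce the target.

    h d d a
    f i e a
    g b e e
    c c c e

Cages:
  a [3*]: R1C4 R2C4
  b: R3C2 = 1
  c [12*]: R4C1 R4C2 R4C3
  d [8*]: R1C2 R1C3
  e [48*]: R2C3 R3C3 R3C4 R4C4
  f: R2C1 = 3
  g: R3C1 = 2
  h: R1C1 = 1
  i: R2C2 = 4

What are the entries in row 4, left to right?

Cage h is given, which forces R1C1 = 1.
Row 1 already has 1, which forces R1C4 = 3.
Cage f is a single given cell, so R2C1 = 3.
Cage i is a single given cell, leaving R2C2 = 4.
Column 4 already has 3, leaving R2C4 = 1.
Cage g is given; hence R3C1 = 2.
B is a freebie, leaving R3C2 = 1.
2 is placed in row 3, which forces R3C4 = 4.
Column 1 already has 3, leaving R4C1 = 4.
Column 2 now contains 1, so R4C2 = 3.
3 is placed in row 4, leaving R4C3 = 1.
Column 4 now contains 4, so R4C4 = 2.
Column 2 now contains 4, which forces R1C2 = 2.
Cage d needs two cells with product 8; hence R1C3 = 4.
Row 2 already has 1, so R2C3 = 2.
4 is placed in row 3, leaving R3C3 = 3.
The full grid is 1 2 4 3 / 3 4 2 1 / 2 1 3 4 / 4 3 1 2.

4 3 1 2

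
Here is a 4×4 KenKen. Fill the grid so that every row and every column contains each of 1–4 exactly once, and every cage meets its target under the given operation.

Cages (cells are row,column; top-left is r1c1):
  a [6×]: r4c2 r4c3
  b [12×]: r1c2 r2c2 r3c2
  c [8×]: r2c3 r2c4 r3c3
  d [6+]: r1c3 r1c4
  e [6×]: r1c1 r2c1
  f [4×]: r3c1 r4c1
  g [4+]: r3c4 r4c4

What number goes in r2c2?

3

Row 1 needs a 1, and only r1c2 is open for it.
The only place for 3 in row 1 is r1c1.
Column 1 already has 3, leaving r2c1 = 2.
Cage c has product 8; hence r3c3 = 2.
2 is placed in column 3; hence r4c3 = 3.
3 is placed in row 4, so r4c4 = 1.
2 is placed in column 3, leaving r1c3 = 4.
The two cells of cage d must have sum 6, leaving r1c4 = 2.
The 3 cells of cage c must have product 8; hence r2c3 = 1.
1 is placed in column 4, leaving r2c4 = 4.
Cage f needs two cells with product 4, which forces r3c1 = 1.
1 is placed in column 4, so r3c4 = 3.
Row 4 now contains 1, leaving r4c1 = 4.
3 is placed in row 4, so r4c2 = 2.
Row 2 already has 4, which forces r2c2 = 3.
3 is placed in row 3; hence r3c2 = 4.
The full grid is 3 1 4 2 / 2 3 1 4 / 1 4 2 3 / 4 2 3 1.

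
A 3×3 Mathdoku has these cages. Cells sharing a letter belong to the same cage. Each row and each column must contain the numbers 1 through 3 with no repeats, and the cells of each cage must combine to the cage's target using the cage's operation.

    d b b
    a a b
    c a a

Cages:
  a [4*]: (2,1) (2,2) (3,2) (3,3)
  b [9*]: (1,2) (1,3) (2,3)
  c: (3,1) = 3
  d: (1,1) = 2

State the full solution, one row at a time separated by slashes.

2 3 1 / 1 2 3 / 3 1 2

D is a freebie, leaving (1,1) = 2.
Cage b has product 9; hence (1,2) = 3.
The 3 cells of cage b must have product 9, leaving (1,3) = 1.
2 is placed in column 1, which forces (2,1) = 1.
Row 2 now contains 1, leaving (2,2) = 2.
Cage b needs product 9, which forces (2,3) = 3.
C is a freebie, so (3,1) = 3.
Column 2 already has 2, so (3,2) = 1.
Column 3 now contains 1; hence (3,3) = 2.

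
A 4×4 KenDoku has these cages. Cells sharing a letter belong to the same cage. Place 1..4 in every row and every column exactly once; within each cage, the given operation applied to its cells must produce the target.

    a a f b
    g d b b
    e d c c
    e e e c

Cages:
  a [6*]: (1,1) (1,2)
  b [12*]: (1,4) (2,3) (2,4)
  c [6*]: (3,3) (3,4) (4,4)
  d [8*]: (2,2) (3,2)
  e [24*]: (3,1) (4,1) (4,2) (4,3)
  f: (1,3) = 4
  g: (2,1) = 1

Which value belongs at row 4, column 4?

3

Cage f is a single given cell, leaving (1,3) = 4.
Cage g is given, leaving (2,1) = 1.
In row 1, 1 can only go at (1,4), so (1,4) = 1.
Cage b has product 12; hence (2,3) = 3.
The 3 cells of cage b must have product 12, leaving (2,4) = 4.
Cage c needs product 6; hence (3,3) = 1.
Column 3 already has 1, leaving (4,3) = 2.
Row 4 already has 2, which forces (4,4) = 3.
Row 2 now contains 4; hence (2,2) = 2.
The 4 cells of cage e must have product 24, which forces (3,1) = 3.
Cage d needs two cells with product 8; hence (3,2) = 4.
Column 4 now contains 3, so (3,4) = 2.
3 is placed in row 4; hence (4,1) = 4.
The 4 cells of cage e must have product 24; hence (4,2) = 1.
Column 1 now contains 3; hence (1,1) = 2.
Column 2 already has 2, leaving (1,2) = 3.
Completed grid: 2 3 4 1 / 1 2 3 4 / 3 4 1 2 / 4 1 2 3.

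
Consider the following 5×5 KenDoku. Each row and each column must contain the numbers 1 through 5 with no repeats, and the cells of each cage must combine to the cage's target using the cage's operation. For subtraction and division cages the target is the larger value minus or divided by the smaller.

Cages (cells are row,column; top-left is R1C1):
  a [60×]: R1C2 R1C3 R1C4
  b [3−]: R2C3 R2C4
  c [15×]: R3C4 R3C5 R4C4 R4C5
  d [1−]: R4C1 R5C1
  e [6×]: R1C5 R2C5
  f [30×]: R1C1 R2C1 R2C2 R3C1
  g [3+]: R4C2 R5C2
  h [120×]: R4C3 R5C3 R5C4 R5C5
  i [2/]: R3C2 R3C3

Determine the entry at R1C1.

1

Row 1 needs a 1, and only R1C1 is open for it.
In row 1, 2 can only go at R1C5, so R1C5 = 2.
Column 5 already has 2, leaving R2C5 = 3.
Cage f has product 30, so R3C1 = 3.
3 is placed in row 3, leaving R3C4 = 1.
1 is placed in row 3, so R3C5 = 5.
1 is placed in column 4; hence R4C4 = 3.
Column 5 now contains 5, leaving R4C5 = 1.
Column 5 now contains 5, which forces R5C5 = 4.
Cage d's pair has difference 1, leaving R4C1 = 4.
Row 4 already has 1, so R4C2 = 2.
Row 4 already has 2, which forces R4C3 = 5.
Cage d needs two cells with difference 1, leaving R5C1 = 5.
Cage g needs two cells with sum 3, leaving R5C2 = 1.
Cage h needs product 120; hence R5C3 = 3.
Row 5 already has 5, leaving R5C4 = 2.
Cage a has product 60, so R1C2 = 3.
3 is placed in column 3, which forces R1C3 = 4.
Cage a has product 60, leaving R1C4 = 5.
5 is placed in column 1; hence R2C1 = 2.
2 is placed in column 2, which forces R2C2 = 5.
2 is placed in row 2, which forces R2C3 = 1.
Column 4 now contains 5, which forces R2C4 = 4.
2 is placed in column 2, which forces R3C2 = 4.
Cage i needs two cells with quotient 2, which forces R3C3 = 2.
The full grid is 1 3 4 5 2 / 2 5 1 4 3 / 3 4 2 1 5 / 4 2 5 3 1 / 5 1 3 2 4.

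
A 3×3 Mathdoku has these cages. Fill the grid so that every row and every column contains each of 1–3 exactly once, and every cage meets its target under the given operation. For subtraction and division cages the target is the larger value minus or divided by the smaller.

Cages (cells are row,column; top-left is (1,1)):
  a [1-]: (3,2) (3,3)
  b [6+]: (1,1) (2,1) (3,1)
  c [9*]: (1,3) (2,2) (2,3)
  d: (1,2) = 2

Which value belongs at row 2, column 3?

1

D is a freebie, leaving (1,2) = 2.
The 3 cells of cage c must have product 9, which forces (1,3) = 3.
Cage c needs product 9, which forces (2,2) = 3.
Cage c needs product 9, so (2,3) = 1.
Column 2 now contains 3, which forces (3,2) = 1.
1 is placed in column 3, leaving (3,3) = 2.
Row 1 now contains 3, leaving (1,1) = 1.
Row 2 now contains 1, so (2,1) = 2.
Row 3 now contains 2, so (3,1) = 3.
Filled in: 1 2 3 / 2 3 1 / 3 1 2.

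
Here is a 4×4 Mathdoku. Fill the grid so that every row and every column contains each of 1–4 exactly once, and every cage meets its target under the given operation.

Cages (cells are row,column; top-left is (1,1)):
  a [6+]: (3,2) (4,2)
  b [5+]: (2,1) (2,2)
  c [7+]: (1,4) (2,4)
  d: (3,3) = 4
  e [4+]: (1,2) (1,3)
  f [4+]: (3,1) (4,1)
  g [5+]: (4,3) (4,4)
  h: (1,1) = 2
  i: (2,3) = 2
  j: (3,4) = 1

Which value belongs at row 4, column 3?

Cage h is given, leaving (1,1) = 2.
I is a freebie, so (2,3) = 2.
Cage d is given, leaving (3,3) = 4.
Cage j is a single given cell, leaving (3,4) = 1.
Row 3 already has 1, which forces (3,1) = 3.
4 is placed in row 3; hence (3,2) = 2.
The two cells of cage f must have sum 4, which forces (4,1) = 1.
The two cells of cage a must have sum 6; hence (4,2) = 4.
1 is placed in row 4, which forces (4,3) = 3.
Row 4 now contains 4, which forces (4,4) = 2.
The two cells of cage e must have sum 4; hence (1,2) = 3.
3 is placed in column 3, so (1,3) = 1.
Row 1 now contains 3, so (1,4) = 4.
1 is placed in column 1, so (2,1) = 4.
Column 2 already has 4, which forces (2,2) = 1.
4 is placed in column 4; hence (2,4) = 3.
Filled in: 2 3 1 4 / 4 1 2 3 / 3 2 4 1 / 1 4 3 2.

3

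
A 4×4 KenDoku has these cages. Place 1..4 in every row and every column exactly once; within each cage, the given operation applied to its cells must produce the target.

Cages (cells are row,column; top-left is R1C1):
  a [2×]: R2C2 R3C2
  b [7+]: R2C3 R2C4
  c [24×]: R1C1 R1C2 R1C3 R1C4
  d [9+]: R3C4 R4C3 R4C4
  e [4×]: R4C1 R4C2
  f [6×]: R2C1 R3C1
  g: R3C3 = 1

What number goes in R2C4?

Cage g is given, leaving R3C3 = 1.
Cage a needs two cells with product 2; hence R2C2 = 1.
Row 3 already has 1, so R3C2 = 2.
Column 2 now contains 1, so R4C2 = 4.
4 is placed in column 2; hence R1C2 = 3.
Cage f's pair has product 6, leaving R2C1 = 2.
2 is placed in row 3; hence R3C1 = 3.
Cage d has sum 9, leaving R3C4 = 4.
Row 4 already has 4, so R4C1 = 1.
Column 1 now contains 1, which forces R1C1 = 4.
Cage c has product 24, so R1C3 = 2.
Cage c has product 24, so R1C4 = 1.
Cage b needs two cells with sum 7, which forces R2C3 = 4.
Column 4 already has 4, so R2C4 = 3.
Column 3 already has 2, leaving R4C3 = 3.
Column 4 now contains 3, so R4C4 = 2.
Filled in: 4 3 2 1 / 2 1 4 3 / 3 2 1 4 / 1 4 3 2.

3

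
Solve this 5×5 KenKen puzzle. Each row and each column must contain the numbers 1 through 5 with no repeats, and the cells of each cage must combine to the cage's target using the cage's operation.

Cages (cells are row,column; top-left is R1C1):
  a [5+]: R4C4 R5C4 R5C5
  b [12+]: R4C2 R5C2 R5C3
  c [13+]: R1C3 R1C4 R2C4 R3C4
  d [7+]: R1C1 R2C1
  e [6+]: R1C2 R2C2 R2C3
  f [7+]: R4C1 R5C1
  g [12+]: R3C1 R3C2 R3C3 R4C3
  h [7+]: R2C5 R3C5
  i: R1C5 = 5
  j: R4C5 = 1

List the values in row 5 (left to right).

Cage i is given, leaving R1C5 = 5.
Cage j is a single given cell; hence R4C5 = 1.
1 is placed in column 5, which forces R5C5 = 2.
1 is placed in row 4, which forces R4C4 = 2.
The 3 cells of cage a must have sum 5; hence R5C4 = 1.
The 4 cells of cage c must have sum 13; hence R1C3 = 1.
Cage e has sum 6, so R2C2 = 1.
The only place for 2 in row 2 is R2C3.
The 3 cells of cage e must have sum 6, so R1C2 = 3.
Row 1 already has 3, leaving R1C4 = 4.
Row 1 now contains 4, so R1C1 = 2.
The two cells of cage d must have sum 7, leaving R2C1 = 5.
Row 2 already has 5, which forces R2C4 = 3.
3 is placed in row 2, leaving R2C5 = 4.
Column 4 now contains 3; hence R3C4 = 5.
Column 5 now contains 4, so R3C5 = 3.
Cage b has sum 12, which forces R5C3 = 3.
Row 3 now contains 3, leaving R3C1 = 1.
The 4 cells of cage g must have sum 12, leaving R3C2 = 2.
Row 3 now contains 3, so R3C3 = 4.
Cage f's pair has sum 7, which forces R4C1 = 3.
The 4 cells of cage g must have sum 12, leaving R4C3 = 5.
3 is placed in row 5, so R5C1 = 4.
4 is placed in row 5, leaving R5C2 = 5.
5 is placed in row 4; hence R4C2 = 4.
The full grid is 2 3 1 4 5 / 5 1 2 3 4 / 1 2 4 5 3 / 3 4 5 2 1 / 4 5 3 1 2.

4 5 3 1 2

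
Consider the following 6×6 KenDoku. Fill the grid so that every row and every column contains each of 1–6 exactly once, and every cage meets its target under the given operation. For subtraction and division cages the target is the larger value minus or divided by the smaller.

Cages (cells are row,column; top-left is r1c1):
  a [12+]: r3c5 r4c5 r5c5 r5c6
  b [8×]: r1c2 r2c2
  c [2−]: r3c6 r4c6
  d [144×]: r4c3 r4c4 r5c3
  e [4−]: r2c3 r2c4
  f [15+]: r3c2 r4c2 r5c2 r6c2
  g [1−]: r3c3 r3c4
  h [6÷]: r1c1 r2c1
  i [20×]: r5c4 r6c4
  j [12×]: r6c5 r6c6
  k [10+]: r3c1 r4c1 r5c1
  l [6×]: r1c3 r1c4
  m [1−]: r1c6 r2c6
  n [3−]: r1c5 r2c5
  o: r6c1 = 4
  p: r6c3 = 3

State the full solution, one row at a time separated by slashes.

1 4 2 3 6 5 / 6 2 5 1 3 4 / 5 6 1 2 4 3 / 2 3 4 6 5 1 / 3 5 6 4 1 2 / 4 1 3 5 2 6

The 3 cells of cage d must have product 144; hence r4c3 = 4.
Cage d needs product 144, which forces r4c4 = 6.
The 3 cells of cage d must have product 144, so r5c3 = 6.
Cage o is a single given cell, which forces r6c1 = 4.
Cage p is given, which forces r6c3 = 3.
Row 6 now contains 4, so r6c4 = 5.
The two cells of cage l must have product 6, which forces r1c3 = 2.
Cage l's pair has product 6, which forces r1c4 = 3.
Cage e's pair has difference 4, which forces r2c3 = 5.
Cage e needs two cells with difference 4, which forces r2c4 = 1.
5 is placed in column 3, so r3c3 = 1.
5 is placed in column 4, so r5c4 = 4.
Cage h's pair has quotient 6, so r1c1 = 1.
2 is placed in row 1, so r1c2 = 4.
Row 1 already has 4, leaving r1c6 = 5.
Row 2 now contains 1, which forces r2c1 = 6.
The two cells of cage b must have product 8; hence r2c2 = 2.
4 is placed in column 4, leaving r3c4 = 2.
Row 1 already has 5; hence r1c5 = 6.
Cage n needs two cells with difference 3, so r2c5 = 3.
The two cells of cage m must have difference 1, so r2c6 = 4.
Column 6 now contains 4; hence r3c6 = 3.
Column 5 already has 6, leaving r6c5 = 2.
Row 6 already has 2, leaving r6c6 = 6.
Row 3 already has 3, leaving r3c1 = 5.
Cage f has sum 15, leaving r3c2 = 6.
The 4 cells of cage a must have sum 12, leaving r3c5 = 4.
The two cells of cage c must have difference 2, which forces r4c6 = 1.
Cage a has sum 12, which forces r5c6 = 2.
Row 6 already has 6, which forces r6c2 = 1.
The 3 cells of cage k must have sum 10, which forces r4c1 = 2.
Row 4 already has 1, leaving r4c5 = 5.
Row 5 already has 2; hence r5c1 = 3.
3 is placed in row 5, so r5c2 = 5.
The 4 cells of cage a must have sum 12, leaving r5c5 = 1.
Row 4 already has 5, so r4c2 = 3.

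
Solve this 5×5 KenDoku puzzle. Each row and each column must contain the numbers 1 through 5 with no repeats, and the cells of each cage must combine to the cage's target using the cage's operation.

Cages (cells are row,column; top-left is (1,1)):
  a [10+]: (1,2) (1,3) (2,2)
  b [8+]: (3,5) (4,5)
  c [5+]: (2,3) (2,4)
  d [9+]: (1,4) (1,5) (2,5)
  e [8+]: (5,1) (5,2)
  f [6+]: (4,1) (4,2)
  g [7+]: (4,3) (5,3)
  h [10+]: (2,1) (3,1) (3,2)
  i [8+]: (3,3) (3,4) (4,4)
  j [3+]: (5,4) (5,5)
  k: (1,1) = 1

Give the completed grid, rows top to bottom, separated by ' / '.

K is a freebie, leaving (1,1) = 1.
Row 5 needs a 4, and only (5,3) is open for it.
Cage g needs two cells with sum 7; hence (4,3) = 3.
3 is placed in row 4, which forces (4,5) = 5.
Column 5 now contains 5, which forces (3,5) = 3.
The 3 cells of cage d must have sum 9, so (1,4) = 3.
3 is placed in column 4; hence (2,4) = 4.
Row 2 now contains 4, which forces (2,5) = 2.
Column 5 already has 2; hence (5,5) = 1.
Column 5 already has 2; hence (1,5) = 4.
Row 2 now contains 2, which forces (2,3) = 1.
Row 5 now contains 1, leaving (5,4) = 2.
Row 2 already has 1; hence (2,2) = 3.
Cage i needs sum 8; hence (3,3) = 2.
The 3 cells of cage i must have sum 8, leaving (3,4) = 5.
Column 4 now contains 2, leaving (4,4) = 1.
Column 2 now contains 3, so (5,2) = 5.
Column 2 now contains 5; hence (1,2) = 2.
2 is placed in column 3, leaving (1,3) = 5.
Row 2 now contains 3, leaving (2,1) = 5.
5 is placed in row 3; hence (3,1) = 4.
5 is placed in row 3, so (3,2) = 1.
4 is placed in column 1, leaving (4,1) = 2.
Column 2 now contains 2, so (4,2) = 4.
Row 5 now contains 5, leaving (5,1) = 3.

1 2 5 3 4 / 5 3 1 4 2 / 4 1 2 5 3 / 2 4 3 1 5 / 3 5 4 2 1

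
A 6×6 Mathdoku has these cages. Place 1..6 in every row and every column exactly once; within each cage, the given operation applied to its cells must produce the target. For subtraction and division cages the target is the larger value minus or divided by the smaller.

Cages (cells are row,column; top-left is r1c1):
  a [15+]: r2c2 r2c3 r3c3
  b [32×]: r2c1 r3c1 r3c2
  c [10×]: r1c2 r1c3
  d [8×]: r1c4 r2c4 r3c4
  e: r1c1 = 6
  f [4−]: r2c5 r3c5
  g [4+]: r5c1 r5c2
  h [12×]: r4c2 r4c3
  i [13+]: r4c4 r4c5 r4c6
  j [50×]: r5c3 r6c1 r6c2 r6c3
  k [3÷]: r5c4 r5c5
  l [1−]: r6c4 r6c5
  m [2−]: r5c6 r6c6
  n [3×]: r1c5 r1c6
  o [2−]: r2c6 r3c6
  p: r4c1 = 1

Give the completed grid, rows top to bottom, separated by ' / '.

Cage e is a single given cell, so r1c1 = 6.
Cage b has product 32, which forces r2c1 = 4.
Cage b has product 32, which forces r3c1 = 2.
Cage b needs product 32, leaving r3c2 = 4.
Row 3 already has 4; hence r3c4 = 1.
Cage p is a single given cell, which forces r4c1 = 1.
Column 1 already has 1, which forces r5c1 = 3.
3 is placed in row 5, leaving r5c2 = 1.
Cage j has product 50, which forces r5c3 = 5.
Column 1 already has 1, which forces r6c1 = 5.
Row 6 now contains 5, leaving r6c2 = 2.
Row 6 already has 2, which forces r6c3 = 1.
Column 2 now contains 2, leaving r1c2 = 5.
Column 3 already has 5, which forces r1c3 = 2.
The 3 cells of cage d must have product 8, leaving r1c4 = 4.
The 3 cells of cage a must have sum 15, leaving r2c2 = 6.
Cage a has sum 15, which forces r2c3 = 3.
1 is placed in column 4, so r2c4 = 2.
Row 2 already has 2, which forces r2c5 = 1.
1 is placed in row 2, which forces r2c6 = 5.
Column 3 already has 5, which forces r3c3 = 6.
Row 3 already has 6, which forces r3c5 = 5.
5 is placed in column 6, so r3c6 = 3.
6 is placed in column 2, so r4c2 = 3.
Column 3 now contains 2, so r4c3 = 4.
Column 4 already has 2, so r5c4 = 6.
Row 5 now contains 6; hence r5c5 = 2.
2 is placed in row 5, which forces r5c6 = 4.
Column 4 already has 4, so r6c4 = 3.
3 is placed in row 6, leaving r6c5 = 4.
4 is placed in column 6, so r6c6 = 6.
1 is placed in column 5, leaving r1c5 = 3.
Column 6 now contains 3, which forces r1c6 = 1.
Column 4 now contains 6, leaving r4c4 = 5.
Column 5 now contains 2, leaving r4c5 = 6.
Column 6 already has 6, which forces r4c6 = 2.

6 5 2 4 3 1 / 4 6 3 2 1 5 / 2 4 6 1 5 3 / 1 3 4 5 6 2 / 3 1 5 6 2 4 / 5 2 1 3 4 6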